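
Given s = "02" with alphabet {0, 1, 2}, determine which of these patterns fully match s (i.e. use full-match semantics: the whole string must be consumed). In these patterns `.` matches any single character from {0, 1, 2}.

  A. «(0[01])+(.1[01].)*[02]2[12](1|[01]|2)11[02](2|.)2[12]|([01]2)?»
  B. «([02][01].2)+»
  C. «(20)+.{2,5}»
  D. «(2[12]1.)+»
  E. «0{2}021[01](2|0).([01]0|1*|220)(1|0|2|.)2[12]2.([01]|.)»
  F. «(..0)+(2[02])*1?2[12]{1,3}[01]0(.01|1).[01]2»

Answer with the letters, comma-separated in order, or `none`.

A

A → match
B → no match
C → no match — must start with "20"
D → no match — must start with "2"
E → no match
F → no match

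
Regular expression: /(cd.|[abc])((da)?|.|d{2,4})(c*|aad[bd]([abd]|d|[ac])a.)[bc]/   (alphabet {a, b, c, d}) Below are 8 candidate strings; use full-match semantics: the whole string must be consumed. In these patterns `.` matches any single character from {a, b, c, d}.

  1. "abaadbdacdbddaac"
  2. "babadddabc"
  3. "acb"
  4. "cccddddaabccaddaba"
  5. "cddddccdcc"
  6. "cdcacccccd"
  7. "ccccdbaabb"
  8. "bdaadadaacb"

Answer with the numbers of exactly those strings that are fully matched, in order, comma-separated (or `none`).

3

1 → no match
2 → no match
3 → match
4 → no match
5 → no match
6 → no match
7 → no match
8 → no match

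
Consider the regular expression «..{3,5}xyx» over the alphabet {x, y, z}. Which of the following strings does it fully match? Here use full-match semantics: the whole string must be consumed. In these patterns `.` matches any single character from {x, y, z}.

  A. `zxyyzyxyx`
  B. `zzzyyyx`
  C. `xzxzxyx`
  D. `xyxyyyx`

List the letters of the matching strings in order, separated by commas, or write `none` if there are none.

A, C

A → match
B → no match — must end with `xyx`
C → match
D → no match — must end with `xyx`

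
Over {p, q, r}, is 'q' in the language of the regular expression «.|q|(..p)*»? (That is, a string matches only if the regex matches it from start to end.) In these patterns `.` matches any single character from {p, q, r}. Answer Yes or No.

Yes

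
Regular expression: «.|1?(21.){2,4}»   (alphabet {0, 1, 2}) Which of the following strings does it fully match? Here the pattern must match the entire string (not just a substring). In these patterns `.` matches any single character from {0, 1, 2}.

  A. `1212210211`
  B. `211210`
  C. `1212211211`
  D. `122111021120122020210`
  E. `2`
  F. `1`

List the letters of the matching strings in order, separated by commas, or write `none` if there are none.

A, B, C, E, F

A → match
B → match
C → match
D → no match
E → match
F → match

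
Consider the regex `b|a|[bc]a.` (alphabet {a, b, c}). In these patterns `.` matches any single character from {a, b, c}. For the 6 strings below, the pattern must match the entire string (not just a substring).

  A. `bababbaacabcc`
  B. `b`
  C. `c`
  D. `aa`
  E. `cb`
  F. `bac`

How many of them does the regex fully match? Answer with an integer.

A → no match
B → match
C → no match
D → no match
E → no match
F → match
Total matched: 2

2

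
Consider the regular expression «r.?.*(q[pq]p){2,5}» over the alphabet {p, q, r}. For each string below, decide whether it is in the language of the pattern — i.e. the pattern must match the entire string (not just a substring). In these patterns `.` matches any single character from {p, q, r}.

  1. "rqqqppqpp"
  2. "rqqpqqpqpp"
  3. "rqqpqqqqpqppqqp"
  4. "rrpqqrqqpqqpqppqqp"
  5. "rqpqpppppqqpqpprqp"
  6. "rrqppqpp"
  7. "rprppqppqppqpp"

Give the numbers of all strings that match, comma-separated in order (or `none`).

1, 2, 3, 4, 6, 7

1. "rqqqppqpp" → match
2. "rqqpqqpqpp" → match
3 → match
4 → match
5 → no match
6. "rrqppqpp" → match
7 → match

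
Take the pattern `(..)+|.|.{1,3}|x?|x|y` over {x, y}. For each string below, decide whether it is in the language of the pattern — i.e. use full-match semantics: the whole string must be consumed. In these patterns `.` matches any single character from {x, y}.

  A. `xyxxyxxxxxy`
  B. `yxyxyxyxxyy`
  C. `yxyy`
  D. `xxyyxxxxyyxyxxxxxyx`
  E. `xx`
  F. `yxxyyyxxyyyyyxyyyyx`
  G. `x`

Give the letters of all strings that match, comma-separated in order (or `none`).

A → no match
B → no match
C → match
D → no match
E → match
F → no match
G → match

C, E, G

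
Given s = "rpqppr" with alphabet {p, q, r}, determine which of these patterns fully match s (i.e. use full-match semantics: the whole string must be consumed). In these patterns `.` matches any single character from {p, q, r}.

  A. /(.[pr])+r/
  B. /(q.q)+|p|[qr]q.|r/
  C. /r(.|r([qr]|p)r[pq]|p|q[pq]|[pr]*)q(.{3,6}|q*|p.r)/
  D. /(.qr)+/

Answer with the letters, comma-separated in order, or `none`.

A → no match
B → no match
C → match
D → no match — must end with "qr"

C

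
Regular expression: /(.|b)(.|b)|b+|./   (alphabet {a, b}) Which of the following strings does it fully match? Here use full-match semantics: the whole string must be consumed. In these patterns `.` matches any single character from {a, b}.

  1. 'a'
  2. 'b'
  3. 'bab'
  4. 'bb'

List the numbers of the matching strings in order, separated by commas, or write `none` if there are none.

1, 2, 4

1 → match
2 → match
3 → no match
4 → match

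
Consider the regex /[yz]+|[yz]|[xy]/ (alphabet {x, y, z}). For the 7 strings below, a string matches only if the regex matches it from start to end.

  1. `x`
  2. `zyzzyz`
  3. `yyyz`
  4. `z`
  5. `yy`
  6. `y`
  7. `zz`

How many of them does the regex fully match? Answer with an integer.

7

1 → match
2 → match
3 → match
4 → match
5 → match
6 → match
7 → match
Total matched: 7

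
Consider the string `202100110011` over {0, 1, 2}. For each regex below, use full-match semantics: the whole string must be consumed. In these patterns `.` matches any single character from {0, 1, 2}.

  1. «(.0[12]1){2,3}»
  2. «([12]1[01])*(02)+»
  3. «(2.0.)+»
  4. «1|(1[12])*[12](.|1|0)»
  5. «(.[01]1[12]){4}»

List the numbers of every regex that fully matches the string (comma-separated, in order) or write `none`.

1 → match
2 → no match — must end with `02`
3 → no match
4 → no match
5 → no match

1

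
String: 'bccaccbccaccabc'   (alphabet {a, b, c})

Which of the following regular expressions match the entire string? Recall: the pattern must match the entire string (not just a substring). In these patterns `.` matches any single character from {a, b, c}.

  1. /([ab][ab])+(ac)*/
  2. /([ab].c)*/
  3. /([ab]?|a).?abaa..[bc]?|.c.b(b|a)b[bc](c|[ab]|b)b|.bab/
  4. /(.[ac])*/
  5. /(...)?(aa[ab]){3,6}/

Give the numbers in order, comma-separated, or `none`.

2

1 → no match
2 → match
3 → no match
4 → no match
5 → no match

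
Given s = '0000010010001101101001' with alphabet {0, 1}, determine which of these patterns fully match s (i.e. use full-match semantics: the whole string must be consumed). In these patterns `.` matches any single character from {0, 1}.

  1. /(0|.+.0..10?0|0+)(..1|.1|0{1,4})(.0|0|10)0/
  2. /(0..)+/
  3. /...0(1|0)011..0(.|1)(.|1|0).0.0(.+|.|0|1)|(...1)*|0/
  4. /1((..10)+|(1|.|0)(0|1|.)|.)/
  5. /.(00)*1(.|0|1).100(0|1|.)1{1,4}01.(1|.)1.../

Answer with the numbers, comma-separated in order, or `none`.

1 → no match — must end with '0'
2 → no match
3 → no match
4 → no match — must start with '1'
5 → match

5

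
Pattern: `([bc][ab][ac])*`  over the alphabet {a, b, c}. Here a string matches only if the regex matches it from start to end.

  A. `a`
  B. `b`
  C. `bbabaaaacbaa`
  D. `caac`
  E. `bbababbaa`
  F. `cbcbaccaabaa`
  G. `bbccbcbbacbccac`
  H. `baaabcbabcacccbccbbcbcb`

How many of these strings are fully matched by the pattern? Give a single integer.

A → no match
B → no match
C → no match
D → no match
E → no match
F → match
G → match
H → no match
Total matched: 2

2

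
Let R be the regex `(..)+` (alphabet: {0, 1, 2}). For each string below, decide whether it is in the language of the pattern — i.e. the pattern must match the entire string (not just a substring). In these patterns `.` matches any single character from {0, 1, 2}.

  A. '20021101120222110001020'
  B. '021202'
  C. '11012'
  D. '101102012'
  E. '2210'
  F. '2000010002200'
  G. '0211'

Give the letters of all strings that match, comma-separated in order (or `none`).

B, E, G

A → no match
B. '021202' → match
C. '11012' → no match
D. '101102012' → no match
E. '2210' → match
F → no match
G. '0211' → match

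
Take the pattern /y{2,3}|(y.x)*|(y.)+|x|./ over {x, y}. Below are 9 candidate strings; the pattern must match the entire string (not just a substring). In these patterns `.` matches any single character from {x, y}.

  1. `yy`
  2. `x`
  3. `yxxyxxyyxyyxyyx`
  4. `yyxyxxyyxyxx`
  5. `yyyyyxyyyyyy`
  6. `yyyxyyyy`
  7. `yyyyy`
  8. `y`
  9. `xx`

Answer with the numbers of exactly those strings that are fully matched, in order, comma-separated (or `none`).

1, 2, 3, 4, 5, 6, 8

1 → match
2 → match
3 → match
4 → match
5 → match
6 → match
7 → no match
8 → match
9 → no match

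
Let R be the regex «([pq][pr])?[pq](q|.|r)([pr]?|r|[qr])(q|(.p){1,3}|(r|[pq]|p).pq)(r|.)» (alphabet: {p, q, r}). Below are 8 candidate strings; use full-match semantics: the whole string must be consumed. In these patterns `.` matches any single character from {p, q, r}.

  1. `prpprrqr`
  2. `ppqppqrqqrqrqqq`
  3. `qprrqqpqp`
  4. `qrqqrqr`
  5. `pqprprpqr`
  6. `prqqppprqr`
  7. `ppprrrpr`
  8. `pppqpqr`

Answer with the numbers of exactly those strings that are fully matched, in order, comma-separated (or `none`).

4, 7, 8

1 → no match
2 → no match
3 → no match
4 → match
5 → no match
6 → no match
7 → match
8 → match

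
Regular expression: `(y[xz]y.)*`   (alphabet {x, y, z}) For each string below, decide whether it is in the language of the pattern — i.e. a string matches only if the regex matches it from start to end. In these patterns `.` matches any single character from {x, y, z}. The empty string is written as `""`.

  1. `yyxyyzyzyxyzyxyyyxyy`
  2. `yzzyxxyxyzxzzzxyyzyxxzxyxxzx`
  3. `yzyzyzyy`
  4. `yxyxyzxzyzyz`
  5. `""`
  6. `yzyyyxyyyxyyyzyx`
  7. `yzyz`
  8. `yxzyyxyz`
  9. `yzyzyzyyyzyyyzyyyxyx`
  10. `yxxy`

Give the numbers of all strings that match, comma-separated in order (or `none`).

1 → no match
2 → no match
3. `yzyzyzyy` → match
4. `yxyxyzxzyzyz` → no match
5. `""` → match
6 → match
7. `yzyz` → match
8. `yxzyyxyz` → no match
9 → match
10. `yxxy` → no match

3, 5, 6, 7, 9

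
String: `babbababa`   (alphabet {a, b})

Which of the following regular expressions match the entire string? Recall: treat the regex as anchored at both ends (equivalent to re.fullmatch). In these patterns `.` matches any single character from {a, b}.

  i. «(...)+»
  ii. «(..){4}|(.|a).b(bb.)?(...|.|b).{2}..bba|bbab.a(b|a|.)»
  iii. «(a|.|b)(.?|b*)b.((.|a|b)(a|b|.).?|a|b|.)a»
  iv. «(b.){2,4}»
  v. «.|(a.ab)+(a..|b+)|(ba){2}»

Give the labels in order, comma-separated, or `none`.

i → match
ii → no match
iii → no match
iv → no match
v → no match

i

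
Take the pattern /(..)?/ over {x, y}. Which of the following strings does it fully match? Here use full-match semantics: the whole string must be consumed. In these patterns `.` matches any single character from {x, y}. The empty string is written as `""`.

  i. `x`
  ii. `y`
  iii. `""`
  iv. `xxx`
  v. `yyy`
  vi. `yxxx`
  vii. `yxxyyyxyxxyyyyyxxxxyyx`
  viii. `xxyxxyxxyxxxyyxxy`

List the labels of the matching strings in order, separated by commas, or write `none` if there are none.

iii

i → no match
ii → no match
iii → match
iv → no match
v → no match
vi → no match
vii → no match
viii → no match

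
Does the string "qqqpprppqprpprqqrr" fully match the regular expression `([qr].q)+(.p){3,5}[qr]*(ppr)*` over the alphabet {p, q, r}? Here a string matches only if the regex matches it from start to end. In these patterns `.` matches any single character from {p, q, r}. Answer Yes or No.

No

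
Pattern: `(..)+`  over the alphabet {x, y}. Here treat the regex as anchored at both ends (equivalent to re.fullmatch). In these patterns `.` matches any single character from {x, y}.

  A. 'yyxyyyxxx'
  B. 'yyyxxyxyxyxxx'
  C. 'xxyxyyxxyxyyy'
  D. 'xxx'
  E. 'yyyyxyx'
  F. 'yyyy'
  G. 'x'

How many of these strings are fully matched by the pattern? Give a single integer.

1

A → no match
B → no match
C → no match
D → no match
E → no match
F → match
G → no match
Total matched: 1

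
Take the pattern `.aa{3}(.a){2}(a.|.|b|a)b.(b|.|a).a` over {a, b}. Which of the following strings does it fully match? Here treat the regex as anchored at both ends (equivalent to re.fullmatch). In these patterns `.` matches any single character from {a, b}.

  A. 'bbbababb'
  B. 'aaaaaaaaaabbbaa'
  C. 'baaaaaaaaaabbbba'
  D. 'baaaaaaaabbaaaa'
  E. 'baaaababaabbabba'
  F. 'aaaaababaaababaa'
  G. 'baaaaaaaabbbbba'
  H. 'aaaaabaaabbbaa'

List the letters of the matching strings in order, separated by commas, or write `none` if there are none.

B, C, D, E, F, G

A. 'bbbababb' → no match — must end with 'a'
B → match
C → match
D → match
E → match
F → match
G → match
H → no match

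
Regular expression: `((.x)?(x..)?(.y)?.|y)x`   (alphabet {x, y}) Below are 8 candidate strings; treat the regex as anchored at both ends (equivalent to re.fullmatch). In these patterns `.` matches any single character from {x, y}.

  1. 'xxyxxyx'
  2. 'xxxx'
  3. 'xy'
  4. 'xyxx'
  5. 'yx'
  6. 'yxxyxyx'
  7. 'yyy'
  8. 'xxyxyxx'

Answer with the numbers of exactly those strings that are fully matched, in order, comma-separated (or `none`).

2, 4, 5, 6, 8

1 → no match
2 → match
3 → no match — must end with 'x'
4 → match
5 → match
6 → match
7 → no match — must end with 'x'
8 → match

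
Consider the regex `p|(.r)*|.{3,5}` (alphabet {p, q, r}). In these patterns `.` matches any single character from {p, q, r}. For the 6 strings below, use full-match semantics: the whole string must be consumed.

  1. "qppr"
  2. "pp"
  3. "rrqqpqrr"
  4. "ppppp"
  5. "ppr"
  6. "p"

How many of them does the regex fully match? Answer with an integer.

1 → match
2 → no match
3 → no match
4 → match
5 → match
6 → match
Total matched: 4

4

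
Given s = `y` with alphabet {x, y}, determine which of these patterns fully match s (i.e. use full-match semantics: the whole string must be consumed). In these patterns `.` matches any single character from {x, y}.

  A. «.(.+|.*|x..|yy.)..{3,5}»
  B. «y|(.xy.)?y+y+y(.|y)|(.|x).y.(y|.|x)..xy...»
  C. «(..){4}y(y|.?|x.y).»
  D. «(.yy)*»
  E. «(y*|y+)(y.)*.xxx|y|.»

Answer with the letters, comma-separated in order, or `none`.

B, E

A → no match
B → match
C → no match
D → no match
E → match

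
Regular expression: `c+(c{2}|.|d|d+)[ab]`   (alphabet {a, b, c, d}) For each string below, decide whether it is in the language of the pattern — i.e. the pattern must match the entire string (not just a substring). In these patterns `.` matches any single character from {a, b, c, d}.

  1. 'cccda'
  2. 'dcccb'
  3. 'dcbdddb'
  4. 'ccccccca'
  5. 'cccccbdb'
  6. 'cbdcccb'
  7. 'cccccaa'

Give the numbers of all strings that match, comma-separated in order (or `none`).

1. 'cccda' → match
2. 'dcccb' → no match — must start with 'c'
3. 'dcbdddb' → no match — must start with 'c'
4. 'ccccccca' → match
5. 'cccccbdb' → no match
6. 'cbdcccb' → no match
7. 'cccccaa' → match

1, 4, 7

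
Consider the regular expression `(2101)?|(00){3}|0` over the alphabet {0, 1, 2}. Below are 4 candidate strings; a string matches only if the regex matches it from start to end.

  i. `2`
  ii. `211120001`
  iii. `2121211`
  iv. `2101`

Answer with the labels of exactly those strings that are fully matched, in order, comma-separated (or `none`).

i → no match
ii → no match
iii → no match
iv → match

iv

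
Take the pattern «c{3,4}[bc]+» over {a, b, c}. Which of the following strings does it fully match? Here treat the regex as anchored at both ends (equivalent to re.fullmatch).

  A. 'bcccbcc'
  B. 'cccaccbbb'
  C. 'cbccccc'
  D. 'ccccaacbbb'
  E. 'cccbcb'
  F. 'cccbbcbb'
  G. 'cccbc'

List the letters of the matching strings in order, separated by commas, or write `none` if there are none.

A → no match — must start with 'c'
B → no match
C → no match
D → no match
E → match
F → match
G → match

E, F, G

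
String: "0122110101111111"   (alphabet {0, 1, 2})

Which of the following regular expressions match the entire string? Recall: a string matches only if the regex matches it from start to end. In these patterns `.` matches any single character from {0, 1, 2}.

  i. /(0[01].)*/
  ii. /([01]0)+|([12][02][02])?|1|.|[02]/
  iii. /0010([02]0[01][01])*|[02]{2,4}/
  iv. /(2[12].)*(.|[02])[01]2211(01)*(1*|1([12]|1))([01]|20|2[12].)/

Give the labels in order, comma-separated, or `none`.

iv

i → no match
ii → no match
iii → no match
iv → match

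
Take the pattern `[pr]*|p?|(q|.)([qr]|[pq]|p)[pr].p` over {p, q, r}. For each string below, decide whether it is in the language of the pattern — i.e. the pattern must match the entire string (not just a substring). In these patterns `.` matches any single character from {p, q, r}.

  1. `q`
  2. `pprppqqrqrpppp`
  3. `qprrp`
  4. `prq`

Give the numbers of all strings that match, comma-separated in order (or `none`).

1 → no match
2 → no match
3 → match
4 → no match

3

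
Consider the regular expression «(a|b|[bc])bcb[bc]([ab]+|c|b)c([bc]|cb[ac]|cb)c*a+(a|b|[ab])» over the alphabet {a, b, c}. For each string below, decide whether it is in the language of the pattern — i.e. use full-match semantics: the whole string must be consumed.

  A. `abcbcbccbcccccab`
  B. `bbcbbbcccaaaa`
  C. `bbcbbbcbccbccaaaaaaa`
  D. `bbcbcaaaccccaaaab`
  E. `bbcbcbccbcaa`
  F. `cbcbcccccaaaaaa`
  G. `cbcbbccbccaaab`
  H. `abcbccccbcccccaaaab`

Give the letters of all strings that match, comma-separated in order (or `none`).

A → match
B → match
C → no match
D → match
E. `bbcbcbccbcaa` → match
F → match
G → match
H → match

A, B, D, E, F, G, H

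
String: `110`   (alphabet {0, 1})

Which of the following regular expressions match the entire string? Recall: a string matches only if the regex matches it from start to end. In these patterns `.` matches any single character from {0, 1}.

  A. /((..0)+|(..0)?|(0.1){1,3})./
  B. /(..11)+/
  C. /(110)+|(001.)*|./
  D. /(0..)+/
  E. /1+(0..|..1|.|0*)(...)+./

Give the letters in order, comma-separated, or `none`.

A → no match
B → no match — must end with `11`
C → match
D → no match — must start with `0`
E → no match

C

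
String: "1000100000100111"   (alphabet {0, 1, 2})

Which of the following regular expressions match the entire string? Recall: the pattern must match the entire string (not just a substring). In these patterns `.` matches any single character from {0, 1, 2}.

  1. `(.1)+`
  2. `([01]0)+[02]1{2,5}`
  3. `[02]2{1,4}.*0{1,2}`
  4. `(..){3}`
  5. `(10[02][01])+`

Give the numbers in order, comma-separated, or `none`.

1 → no match
2 → match
3 → no match — must end with "0"
4 → no match
5 → no match

2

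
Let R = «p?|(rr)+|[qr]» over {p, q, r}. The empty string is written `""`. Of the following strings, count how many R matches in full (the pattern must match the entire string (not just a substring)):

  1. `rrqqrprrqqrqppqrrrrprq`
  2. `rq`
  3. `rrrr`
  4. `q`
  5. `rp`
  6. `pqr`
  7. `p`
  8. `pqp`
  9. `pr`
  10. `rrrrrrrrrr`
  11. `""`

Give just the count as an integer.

1 → no match
2 → no match
3 → match
4 → match
5 → no match
6 → no match
7 → match
8 → no match
9 → no match
10 → match
11 → match
Total matched: 5

5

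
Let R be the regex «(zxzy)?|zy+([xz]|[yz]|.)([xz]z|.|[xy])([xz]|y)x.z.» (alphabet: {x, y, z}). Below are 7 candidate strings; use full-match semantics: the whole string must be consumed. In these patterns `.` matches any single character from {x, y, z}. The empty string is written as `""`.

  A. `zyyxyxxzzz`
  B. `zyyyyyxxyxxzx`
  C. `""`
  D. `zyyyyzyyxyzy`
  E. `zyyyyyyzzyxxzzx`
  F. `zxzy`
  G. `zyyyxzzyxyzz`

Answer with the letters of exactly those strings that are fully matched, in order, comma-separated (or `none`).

A → match
B → match
C → match
D → match
E → no match
F → match
G → match

A, B, C, D, F, G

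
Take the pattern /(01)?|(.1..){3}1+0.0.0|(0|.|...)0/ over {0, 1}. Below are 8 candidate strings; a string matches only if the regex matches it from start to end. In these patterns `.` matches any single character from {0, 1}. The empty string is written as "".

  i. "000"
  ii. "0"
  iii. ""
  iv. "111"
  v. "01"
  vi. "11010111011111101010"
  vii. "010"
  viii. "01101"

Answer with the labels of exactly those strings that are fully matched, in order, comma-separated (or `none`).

i → no match
ii → no match
iii → match
iv → no match
v → match
vi → match
vii → no match
viii → no match

iii, v, vi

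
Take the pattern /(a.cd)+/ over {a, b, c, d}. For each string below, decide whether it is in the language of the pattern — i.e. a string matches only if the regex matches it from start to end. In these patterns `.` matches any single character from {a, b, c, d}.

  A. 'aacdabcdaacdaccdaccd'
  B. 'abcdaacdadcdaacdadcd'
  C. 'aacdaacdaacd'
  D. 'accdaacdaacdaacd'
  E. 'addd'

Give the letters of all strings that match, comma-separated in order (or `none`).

A, B, C, D

A → match
B → match
C → match
D → match
E → no match — must end with 'cd'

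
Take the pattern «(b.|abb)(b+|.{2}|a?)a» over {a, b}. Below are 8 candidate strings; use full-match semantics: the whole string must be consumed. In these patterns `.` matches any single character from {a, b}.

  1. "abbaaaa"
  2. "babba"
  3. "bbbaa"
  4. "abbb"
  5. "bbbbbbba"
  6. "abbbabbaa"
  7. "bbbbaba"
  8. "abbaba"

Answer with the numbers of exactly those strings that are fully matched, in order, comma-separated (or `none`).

2, 3, 5, 8

1 → no match
2 → match
3 → match
4 → no match — must end with "a"
5 → match
6 → no match
7 → no match
8 → match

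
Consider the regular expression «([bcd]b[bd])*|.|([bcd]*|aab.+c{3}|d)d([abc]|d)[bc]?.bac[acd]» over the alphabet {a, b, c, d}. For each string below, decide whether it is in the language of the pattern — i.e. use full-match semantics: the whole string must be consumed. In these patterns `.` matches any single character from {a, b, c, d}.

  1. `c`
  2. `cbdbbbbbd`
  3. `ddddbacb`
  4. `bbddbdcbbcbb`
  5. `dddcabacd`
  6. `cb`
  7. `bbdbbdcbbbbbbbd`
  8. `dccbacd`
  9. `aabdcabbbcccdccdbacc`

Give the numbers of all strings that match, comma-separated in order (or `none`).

1. `c` → match
2. `cbdbbbbbd` → match
3. `ddddbacb` → no match
4. `bbddbdcbbcbb` → match
5. `dddcabacd` → match
6. `cb` → no match
7 → match
8. `dccbacd` → match
9 → match

1, 2, 4, 5, 7, 8, 9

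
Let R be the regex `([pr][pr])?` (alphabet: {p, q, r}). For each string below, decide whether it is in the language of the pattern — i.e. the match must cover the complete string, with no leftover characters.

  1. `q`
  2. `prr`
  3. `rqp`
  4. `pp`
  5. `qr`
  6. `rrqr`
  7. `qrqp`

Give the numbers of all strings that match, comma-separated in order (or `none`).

1 → no match
2 → no match
3 → no match
4 → match
5 → no match
6 → no match
7 → no match

4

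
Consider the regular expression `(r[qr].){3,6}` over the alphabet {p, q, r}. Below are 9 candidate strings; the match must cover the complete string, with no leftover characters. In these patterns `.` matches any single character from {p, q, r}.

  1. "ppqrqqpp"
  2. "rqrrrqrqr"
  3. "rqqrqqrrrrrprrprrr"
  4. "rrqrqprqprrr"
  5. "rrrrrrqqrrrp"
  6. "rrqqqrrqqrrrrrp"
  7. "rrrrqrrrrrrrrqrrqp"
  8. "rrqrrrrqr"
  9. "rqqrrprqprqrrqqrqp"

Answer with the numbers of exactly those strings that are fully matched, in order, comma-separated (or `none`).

1. "ppqrqqpp" → no match — must start with "r"
2. "rqrrrqrqr" → match
3 → match
4. "rrqrqprqprrr" → match
5. "rrrrrrqqrrrp" → no match
6 → no match
7 → match
8. "rrqrrrrqr" → match
9 → match

2, 3, 4, 7, 8, 9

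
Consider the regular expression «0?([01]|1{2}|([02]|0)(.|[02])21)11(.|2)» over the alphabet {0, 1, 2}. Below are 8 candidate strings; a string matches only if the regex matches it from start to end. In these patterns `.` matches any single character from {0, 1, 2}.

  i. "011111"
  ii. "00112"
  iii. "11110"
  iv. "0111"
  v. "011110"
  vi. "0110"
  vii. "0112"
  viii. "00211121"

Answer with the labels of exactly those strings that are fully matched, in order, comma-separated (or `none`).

i, ii, iii, iv, v, vi, vii

i → match
ii → match
iii → match
iv → match
v → match
vi → match
vii → match
viii → no match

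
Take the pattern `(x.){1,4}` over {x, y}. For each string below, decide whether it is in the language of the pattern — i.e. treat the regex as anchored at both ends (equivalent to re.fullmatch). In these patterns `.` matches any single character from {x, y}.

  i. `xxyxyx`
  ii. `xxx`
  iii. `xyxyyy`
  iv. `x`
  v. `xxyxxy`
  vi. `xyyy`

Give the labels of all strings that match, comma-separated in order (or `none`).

i → no match
ii → no match
iii → no match
iv → no match
v → no match
vi → no match

none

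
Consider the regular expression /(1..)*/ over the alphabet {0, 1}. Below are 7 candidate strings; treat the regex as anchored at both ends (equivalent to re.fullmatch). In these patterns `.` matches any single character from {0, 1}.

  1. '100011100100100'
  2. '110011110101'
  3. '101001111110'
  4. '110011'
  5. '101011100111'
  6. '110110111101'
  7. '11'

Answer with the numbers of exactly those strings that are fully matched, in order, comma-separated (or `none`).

1 → no match
2 → no match
3 → no match
4 → no match
5 → no match
6 → match
7 → no match

6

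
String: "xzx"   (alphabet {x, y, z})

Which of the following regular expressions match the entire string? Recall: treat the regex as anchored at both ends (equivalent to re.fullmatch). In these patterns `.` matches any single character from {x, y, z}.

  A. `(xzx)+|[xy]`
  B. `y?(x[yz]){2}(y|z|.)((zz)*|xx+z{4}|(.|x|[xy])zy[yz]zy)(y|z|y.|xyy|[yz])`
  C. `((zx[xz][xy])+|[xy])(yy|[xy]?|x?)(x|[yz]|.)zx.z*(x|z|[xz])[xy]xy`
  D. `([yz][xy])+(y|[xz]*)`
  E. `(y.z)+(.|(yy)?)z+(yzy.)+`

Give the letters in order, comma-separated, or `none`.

A

A → match
B → no match
C → no match — must end with "xy"
D → no match
E → no match — must start with "y"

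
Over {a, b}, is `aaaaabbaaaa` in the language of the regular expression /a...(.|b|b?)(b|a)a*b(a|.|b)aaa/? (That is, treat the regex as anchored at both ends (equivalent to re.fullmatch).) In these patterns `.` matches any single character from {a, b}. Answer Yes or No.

Yes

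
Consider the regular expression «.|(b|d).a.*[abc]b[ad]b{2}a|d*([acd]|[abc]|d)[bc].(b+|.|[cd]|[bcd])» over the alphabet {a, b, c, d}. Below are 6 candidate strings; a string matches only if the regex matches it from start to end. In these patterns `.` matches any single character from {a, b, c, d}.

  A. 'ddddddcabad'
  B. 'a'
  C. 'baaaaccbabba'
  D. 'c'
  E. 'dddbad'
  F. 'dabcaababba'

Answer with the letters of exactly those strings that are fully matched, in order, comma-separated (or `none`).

A → no match
B → match
C → match
D → match
E → match
F → no match

B, C, D, E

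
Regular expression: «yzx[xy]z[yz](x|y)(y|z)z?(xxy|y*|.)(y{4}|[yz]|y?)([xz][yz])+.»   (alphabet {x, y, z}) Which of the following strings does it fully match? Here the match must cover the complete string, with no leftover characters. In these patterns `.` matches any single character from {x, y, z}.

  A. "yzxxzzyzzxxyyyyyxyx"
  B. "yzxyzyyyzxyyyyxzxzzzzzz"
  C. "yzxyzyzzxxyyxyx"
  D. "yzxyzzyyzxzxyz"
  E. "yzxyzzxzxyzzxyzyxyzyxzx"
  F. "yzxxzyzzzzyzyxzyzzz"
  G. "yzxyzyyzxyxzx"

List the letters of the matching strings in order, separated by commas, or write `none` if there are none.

A → match
B → match
C → no match
D → match
E → match
F → no match
G → match

A, B, D, E, G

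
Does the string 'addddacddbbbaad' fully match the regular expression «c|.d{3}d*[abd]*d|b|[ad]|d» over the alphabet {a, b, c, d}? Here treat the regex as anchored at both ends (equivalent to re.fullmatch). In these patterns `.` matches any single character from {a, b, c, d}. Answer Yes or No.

No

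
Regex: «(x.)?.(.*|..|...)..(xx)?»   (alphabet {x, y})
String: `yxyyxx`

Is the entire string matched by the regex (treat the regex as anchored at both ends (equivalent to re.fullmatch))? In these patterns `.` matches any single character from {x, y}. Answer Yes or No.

Yes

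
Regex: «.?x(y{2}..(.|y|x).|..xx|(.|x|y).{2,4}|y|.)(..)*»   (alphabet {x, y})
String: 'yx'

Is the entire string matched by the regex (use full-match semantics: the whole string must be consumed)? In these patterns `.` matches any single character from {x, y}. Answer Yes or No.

No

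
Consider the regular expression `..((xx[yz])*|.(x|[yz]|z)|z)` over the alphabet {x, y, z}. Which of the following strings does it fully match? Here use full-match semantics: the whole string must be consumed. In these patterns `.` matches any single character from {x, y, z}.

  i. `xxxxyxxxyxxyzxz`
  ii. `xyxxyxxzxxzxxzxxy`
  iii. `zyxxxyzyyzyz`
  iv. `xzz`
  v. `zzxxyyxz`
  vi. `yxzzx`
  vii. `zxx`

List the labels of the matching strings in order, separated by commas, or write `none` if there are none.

ii, iv

i → no match
ii → match
iii. `zyxxxyzyyzyz` → no match
iv. `xzz` → match
v. `zzxxyyxz` → no match
vi. `yxzzx` → no match
vii. `zxx` → no match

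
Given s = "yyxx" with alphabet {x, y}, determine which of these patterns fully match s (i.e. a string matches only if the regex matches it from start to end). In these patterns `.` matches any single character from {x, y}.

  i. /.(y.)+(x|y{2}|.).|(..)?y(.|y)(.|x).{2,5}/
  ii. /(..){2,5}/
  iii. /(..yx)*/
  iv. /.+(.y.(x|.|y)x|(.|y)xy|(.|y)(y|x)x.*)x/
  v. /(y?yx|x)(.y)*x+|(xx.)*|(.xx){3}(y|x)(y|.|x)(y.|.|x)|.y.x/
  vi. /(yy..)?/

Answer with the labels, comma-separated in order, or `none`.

ii, v, vi

i → no match
ii → match
iii → no match
iv → no match
v → match
vi → match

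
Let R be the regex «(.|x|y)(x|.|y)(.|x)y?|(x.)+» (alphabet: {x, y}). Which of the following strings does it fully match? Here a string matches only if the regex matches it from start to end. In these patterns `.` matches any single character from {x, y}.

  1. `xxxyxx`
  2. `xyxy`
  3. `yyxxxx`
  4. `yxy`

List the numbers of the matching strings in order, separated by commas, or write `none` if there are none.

1, 2, 4

1 → match
2 → match
3 → no match
4 → match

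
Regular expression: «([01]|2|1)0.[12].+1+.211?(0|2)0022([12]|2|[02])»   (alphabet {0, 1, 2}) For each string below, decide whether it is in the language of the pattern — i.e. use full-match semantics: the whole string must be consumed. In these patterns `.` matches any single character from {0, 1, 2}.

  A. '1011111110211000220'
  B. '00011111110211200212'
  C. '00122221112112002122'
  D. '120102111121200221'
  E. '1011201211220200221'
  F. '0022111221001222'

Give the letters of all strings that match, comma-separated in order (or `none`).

A

A → match
B → no match
C → no match
D → no match
E → no match
F → no match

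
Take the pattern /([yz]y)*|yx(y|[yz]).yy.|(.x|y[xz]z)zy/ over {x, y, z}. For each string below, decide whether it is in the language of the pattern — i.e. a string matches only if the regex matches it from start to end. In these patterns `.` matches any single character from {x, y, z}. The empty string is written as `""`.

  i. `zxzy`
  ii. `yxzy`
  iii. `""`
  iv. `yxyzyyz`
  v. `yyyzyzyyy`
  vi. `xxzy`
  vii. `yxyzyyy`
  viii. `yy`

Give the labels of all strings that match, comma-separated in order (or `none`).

i → match
ii → match
iii → match
iv → match
v → no match
vi → match
vii → match
viii → match

i, ii, iii, iv, vi, vii, viii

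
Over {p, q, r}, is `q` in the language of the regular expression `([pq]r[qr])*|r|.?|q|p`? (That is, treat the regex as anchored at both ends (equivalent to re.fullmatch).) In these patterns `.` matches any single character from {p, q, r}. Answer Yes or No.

Yes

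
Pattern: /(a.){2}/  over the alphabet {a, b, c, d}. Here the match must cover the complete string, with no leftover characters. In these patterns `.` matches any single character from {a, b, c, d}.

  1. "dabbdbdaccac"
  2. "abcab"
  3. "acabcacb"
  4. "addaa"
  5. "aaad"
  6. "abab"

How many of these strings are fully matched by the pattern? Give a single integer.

2

1 → no match — must start with "a"
2 → no match
3 → no match
4 → no match
5 → match
6 → match
Total matched: 2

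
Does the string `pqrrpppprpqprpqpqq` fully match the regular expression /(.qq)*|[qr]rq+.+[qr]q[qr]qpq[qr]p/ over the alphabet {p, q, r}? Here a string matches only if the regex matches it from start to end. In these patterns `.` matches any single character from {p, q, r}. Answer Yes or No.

No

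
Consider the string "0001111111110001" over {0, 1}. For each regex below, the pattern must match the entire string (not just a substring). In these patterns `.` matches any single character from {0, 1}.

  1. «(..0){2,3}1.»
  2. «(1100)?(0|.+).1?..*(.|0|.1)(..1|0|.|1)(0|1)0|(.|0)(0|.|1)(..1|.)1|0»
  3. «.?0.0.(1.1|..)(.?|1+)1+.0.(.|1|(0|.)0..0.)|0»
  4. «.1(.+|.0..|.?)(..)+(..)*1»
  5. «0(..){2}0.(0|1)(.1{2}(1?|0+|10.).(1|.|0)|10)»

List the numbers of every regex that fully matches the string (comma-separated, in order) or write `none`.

3

1 → no match
2 → no match
3 → match
4 → no match
5 → no match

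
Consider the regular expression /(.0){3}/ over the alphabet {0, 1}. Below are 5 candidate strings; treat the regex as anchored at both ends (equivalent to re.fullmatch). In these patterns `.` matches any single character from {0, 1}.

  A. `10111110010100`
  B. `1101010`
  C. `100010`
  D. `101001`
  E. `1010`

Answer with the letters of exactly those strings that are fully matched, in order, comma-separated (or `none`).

C

A → no match
B. `1101010` → no match
C. `100010` → match
D. `101001` → no match — must end with `0`
E. `1010` → no match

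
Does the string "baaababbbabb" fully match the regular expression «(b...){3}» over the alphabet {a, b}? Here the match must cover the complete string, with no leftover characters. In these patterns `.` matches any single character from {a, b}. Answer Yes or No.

Yes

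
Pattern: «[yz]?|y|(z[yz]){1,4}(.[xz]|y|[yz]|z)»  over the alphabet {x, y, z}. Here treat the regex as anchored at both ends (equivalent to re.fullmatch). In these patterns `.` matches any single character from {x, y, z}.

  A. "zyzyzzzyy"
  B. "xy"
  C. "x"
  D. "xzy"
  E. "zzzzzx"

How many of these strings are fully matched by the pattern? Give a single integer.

2

A → match
B → no match
C → no match
D → no match
E → match
Total matched: 2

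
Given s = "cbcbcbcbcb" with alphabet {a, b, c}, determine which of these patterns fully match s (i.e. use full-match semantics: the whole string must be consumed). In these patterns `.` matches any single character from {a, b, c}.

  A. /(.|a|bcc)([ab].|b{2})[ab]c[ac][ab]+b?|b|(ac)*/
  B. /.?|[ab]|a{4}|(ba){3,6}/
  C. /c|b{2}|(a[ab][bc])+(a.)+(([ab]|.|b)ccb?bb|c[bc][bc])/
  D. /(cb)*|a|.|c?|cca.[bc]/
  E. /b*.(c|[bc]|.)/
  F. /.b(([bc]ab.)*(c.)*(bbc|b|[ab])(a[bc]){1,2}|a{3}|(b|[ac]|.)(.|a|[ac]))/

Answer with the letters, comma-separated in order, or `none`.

A → no match
B → no match
C → no match
D → match
E → no match
F → no match

D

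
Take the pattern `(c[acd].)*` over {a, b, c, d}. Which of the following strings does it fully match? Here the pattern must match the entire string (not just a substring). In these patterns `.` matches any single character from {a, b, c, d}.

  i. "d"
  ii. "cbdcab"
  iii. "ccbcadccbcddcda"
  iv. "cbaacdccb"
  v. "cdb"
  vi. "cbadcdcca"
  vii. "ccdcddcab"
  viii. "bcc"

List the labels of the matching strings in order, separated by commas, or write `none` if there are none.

iii, v, vii

i. "d" → no match
ii. "cbdcab" → no match
iii → match
iv. "cbaacdccb" → no match
v. "cdb" → match
vi. "cbadcdcca" → no match
vii. "ccdcddcab" → match
viii. "bcc" → no match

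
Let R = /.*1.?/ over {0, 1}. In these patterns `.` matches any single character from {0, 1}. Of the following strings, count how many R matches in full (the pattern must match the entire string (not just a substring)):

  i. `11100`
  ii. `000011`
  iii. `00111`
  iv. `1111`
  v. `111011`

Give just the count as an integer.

i → no match
ii → match
iii → match
iv → match
v → match
Total matched: 4

4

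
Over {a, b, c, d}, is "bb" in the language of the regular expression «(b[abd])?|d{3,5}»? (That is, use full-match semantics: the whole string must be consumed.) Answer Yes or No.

Yes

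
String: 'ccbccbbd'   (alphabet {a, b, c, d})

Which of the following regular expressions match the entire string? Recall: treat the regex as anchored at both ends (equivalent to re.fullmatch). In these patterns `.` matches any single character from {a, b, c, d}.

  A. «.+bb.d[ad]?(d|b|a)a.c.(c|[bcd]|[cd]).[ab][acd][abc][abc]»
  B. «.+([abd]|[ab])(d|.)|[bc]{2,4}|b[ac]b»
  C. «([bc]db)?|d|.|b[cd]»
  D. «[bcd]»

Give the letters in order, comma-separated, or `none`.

A → no match
B → match
C → no match
D → no match

B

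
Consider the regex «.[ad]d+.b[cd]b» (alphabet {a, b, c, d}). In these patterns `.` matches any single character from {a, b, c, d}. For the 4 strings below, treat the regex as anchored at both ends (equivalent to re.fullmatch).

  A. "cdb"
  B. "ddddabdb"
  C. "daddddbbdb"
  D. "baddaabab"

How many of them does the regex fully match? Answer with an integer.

A → no match
B → match
C → match
D → no match
Total matched: 2

2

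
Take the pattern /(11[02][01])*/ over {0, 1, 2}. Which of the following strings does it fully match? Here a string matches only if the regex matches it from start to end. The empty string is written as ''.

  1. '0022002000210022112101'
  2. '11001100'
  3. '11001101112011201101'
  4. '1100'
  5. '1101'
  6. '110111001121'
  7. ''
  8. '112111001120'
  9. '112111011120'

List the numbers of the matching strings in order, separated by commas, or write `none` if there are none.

2, 3, 4, 5, 6, 7, 8, 9

1 → no match
2 → match
3 → match
4 → match
5 → match
6 → match
7 → match
8 → match
9 → match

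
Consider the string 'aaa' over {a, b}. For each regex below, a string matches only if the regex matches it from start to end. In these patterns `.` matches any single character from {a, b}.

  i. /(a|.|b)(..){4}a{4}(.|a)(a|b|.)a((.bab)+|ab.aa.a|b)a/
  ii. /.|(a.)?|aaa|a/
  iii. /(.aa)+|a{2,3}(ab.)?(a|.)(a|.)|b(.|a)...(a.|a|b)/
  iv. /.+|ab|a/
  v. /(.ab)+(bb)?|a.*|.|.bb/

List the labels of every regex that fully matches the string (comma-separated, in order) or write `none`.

i → no match
ii → match
iii → match
iv → match
v → match

ii, iii, iv, v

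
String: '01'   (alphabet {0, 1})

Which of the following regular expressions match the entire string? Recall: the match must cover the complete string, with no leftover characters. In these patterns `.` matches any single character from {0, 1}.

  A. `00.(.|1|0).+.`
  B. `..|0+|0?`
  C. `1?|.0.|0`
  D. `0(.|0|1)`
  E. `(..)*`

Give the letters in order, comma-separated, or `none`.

A → no match — must start with '00'
B → match
C → no match
D → match
E → match

B, D, E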